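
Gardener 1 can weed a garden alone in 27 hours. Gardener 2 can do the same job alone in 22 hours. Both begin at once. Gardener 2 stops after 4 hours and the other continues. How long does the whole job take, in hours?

In the first 4 hours the combined rate is 49/594, so 98/297 of the job is done, leaving 199/297.
After gardener 2 leaves the rate is 1/27 per hour; the remaining 199/297 takes 199/11 hours.
Total = 4 + 199/11 = 243/11 hours.

243/11 hours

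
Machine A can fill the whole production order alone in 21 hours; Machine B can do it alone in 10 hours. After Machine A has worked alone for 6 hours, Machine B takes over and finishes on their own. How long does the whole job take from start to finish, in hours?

92/7 hours

In 6 hours Machine A does 6/21 = 2/7 of the job, leaving 5/7.
Machine B works at 1/10 per hour, so finishing takes 5/7 ÷ 1/10 = 50/7 hours.
Total time = 6 + 50/7 = 92/7 hours.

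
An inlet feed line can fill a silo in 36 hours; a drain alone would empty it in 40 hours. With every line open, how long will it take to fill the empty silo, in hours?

Net rate = 1/36 − 1/40 = (10 − 9)/360 = 1/360 per hour.
Filling time = 1 ÷ (1/360) = 360 hours.

360 hours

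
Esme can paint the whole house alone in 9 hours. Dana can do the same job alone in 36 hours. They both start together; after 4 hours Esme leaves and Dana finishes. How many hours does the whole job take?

20 hours

In the first 4 hours the combined rate is 5/36, so 5/9 of the job is done, leaving 4/9.
After Esme leaves the rate is 1/36 per hour; the remaining 4/9 takes 16 hours.
Total = 4 + 16 = 20 hours.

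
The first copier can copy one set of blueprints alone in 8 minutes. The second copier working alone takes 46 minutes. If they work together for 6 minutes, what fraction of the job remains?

Combined rate: 1/8 + 1/46 = (23 + 4)/184 = 27/184 per minute.
In 6 minutes they complete 6·27/184 = 81/92 of the job.
So 11/92 remains.

11/92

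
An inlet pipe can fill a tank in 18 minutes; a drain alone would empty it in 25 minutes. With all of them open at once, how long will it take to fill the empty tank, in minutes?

Net rate = 1/18 − 1/25 = (25 − 18)/450 = 7/450 per minute.
Filling time = 1 ÷ (7/450) = 450/7 minutes.

450/7 minutes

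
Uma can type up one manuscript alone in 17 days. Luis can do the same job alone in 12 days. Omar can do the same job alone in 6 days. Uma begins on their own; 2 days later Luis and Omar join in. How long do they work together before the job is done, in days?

20/7 days

In the first 2 days Uma alone does 2/17 of the job, leaving 15/17.
Once everyone is working, combined rate: 1/17 + 1/12 + 1/6 = (12 + 17 + 34)/204 = 63/204 = 21/68 per day.
Remaining 15/17 at 21/68 per day takes 20/7 days.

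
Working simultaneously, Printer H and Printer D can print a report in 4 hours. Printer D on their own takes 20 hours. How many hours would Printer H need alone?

5 hours

Combined rate is 1/4 per hour.
Known contribution: 1/20 per hour.
So Printer H's rate is 1/4 − 1/20 = 1/5, meaning 5 hours alone.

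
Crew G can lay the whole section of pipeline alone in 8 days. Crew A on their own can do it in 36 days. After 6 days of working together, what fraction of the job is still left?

Combined rate: 1/8 + 1/36 = (9 + 2)/72 = 11/72 per day.
In 6 days they complete 6·11/72 = 11/12 of the job.
So 1/12 remains.

1/12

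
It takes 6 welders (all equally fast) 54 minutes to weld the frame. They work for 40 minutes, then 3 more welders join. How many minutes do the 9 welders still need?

28/3 minutes

One welder does 1/324 of the job per minute.
After 40 minutes with 6 welders, 20/27 is done (7/27 left).
With 9 welders the rate is 9/324 = 1/36, so the rest takes 7/27 ÷ 1/36 = 28/3 minutes.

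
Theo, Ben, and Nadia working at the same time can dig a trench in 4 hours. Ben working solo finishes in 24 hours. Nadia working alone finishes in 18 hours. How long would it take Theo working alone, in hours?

Combined rate is 1/4 per hour.
Known contribution: 1/24 + 1/18 = (3 + 4)/72 = 7/72 per hour.
So Theo's rate is 1/4 − 7/72 = 11/72, meaning 72/11 hours alone.

72/11 hours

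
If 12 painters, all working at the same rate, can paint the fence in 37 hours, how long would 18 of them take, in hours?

Total work is 12·37 = 444 painter-hours.
With 18 painters: 444/18 = 74/3 hours.

74/3 hours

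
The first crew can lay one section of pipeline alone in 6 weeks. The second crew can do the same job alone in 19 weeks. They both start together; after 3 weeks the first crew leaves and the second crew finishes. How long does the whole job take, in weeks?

In the first 3 weeks the combined rate is 25/114, so 25/38 of the job is done, leaving 13/38.
After the first crew leaves the rate is 1/19 per week; the remaining 13/38 takes 13/2 weeks.
Total = 3 + 13/2 = 19/2 weeks.

19/2 weeks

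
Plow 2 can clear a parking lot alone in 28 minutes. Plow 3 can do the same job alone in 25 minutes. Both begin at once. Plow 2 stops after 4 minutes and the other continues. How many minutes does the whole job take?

150/7 minutes

In the first 4 minutes the combined rate is 53/700, so 53/175 of the job is done, leaving 122/175.
After plow 2 leaves the rate is 1/25 per minute; the remaining 122/175 takes 122/7 minutes.
Total = 4 + 122/7 = 150/7 minutes.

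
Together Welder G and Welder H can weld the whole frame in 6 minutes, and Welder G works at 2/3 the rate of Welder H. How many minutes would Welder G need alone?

15 minutes

Let Welder H's rate be r; then Welder G's rate is (2/3)r, so together (2/3 + 1)r = (5/3)r = 1/6.
Thus r = 1/10 per minute.
Welder H alone: 10 minutes; Welder G alone: 15 minutes.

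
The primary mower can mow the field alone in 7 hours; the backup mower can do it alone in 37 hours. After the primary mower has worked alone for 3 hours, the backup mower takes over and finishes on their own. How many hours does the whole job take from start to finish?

169/7 hours

In 3 hours the primary mower does 3/7 of the job, leaving 4/7.
The backup mower works at 1/37 per hour, so finishing takes 4/7 ÷ 1/37 = 148/7 hours.
Total time = 3 + 148/7 = 169/7 hours.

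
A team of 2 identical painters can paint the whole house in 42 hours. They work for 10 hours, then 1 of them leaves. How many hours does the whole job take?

74 hours

One painter does 1/84 of the job per hour.
After 10 hours with 2 painters, 5/21 is done (16/21 left).
With 1 painter the rate is 1/84, so the rest takes 16/21 ÷ 1/84 = 64 hours.
Total = 10 + 64 = 74 hours.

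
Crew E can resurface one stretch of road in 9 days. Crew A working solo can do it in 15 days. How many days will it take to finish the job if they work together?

Combined rate: 1/9 + 1/15 = (5 + 3)/45 = 8/45 per day.
Time = 1 ÷ (8/45) = 45/8 days.

45/8 days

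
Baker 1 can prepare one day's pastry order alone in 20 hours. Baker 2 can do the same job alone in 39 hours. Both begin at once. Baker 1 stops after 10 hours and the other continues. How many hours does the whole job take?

In the first 10 hours the combined rate is 59/780, so 59/78 of the job is done, leaving 19/78.
After Baker 1 leaves the rate is 1/39 per hour; the remaining 19/78 takes 19/2 hours.
Total = 10 + 19/2 = 39/2 hours.

39/2 hours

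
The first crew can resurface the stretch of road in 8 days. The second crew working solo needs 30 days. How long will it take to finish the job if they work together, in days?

Combined rate: 1/8 + 1/30 = (15 + 4)/120 = 19/120 per day.
Time = 1 ÷ (19/120) = 120/19 days.

120/19 days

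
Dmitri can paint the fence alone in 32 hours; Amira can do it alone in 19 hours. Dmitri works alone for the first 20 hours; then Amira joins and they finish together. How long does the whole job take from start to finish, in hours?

In 20 hours Dmitri does 20/32 = 5/8 of the job, leaving 3/8.
Dmitri and Amira together work at 51/608 per hour, so finishing takes 3/8 ÷ 51/608 = 76/17 hours.
Total time = 20 + 76/17 = 416/17 hours.

416/17 hours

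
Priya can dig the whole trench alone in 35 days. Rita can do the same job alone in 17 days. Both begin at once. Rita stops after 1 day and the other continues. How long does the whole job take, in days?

560/17 days

In the first 1 day the combined rate is 52/595, so 52/595 of the job is done, leaving 543/595.
After Rita leaves the rate is 1/35 per day; the remaining 543/595 takes 543/17 days.
Total = 1 + 543/17 = 560/17 days.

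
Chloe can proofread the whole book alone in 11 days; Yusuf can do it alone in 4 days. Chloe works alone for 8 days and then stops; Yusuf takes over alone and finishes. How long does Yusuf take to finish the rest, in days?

12/11 days

In 8 days Chloe does 8/11 of the job, leaving 3/11.
Yusuf works at 1/4 per day, so finishing takes 3/11 ÷ 1/4 = 12/11 days.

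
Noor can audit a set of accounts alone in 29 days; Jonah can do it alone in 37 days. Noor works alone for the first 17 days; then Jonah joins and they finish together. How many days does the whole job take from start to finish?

261/11 days

In 17 days Noor does 17/29 of the job, leaving 12/29.
Noor and Jonah together work at 66/1073 per day, so finishing takes 12/29 ÷ 66/1073 = 74/11 days.
Total time = 17 + 74/11 = 261/11 days.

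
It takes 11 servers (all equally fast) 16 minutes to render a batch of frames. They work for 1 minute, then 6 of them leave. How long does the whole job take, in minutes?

34 minutes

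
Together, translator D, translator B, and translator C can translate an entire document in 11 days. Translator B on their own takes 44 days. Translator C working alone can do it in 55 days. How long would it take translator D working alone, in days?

20 days

Combined rate is 1/11 per day.
Known contribution: 1/44 + 1/55 = (5 + 4)/220 = 9/220 per day.
So translator D's rate is 1/11 − 9/220 = 1/20, meaning 20 days alone.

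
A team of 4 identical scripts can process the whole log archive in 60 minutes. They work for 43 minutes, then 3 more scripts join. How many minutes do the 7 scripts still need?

One script does 1/240 of the job per minute.
After 43 minutes with 4 scripts, 43/60 is done (17/60 left).
With 7 scripts the rate is 7/240, so the rest takes 17/60 ÷ 7/240 = 68/7 minutes.

68/7 minutes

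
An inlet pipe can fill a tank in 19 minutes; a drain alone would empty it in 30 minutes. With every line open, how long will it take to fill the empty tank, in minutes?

570/11 minutes

Net rate = 1/19 − 1/30 = (30 − 19)/570 = 11/570 per minute.
Filling time = 1 ÷ (11/570) = 570/11 minutes.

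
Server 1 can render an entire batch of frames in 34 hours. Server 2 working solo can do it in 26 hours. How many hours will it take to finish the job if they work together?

221/15 hours

Combined rate: 1/34 + 1/26 = (13 + 17)/442 = 30/442 = 15/221 per hour.
Time = 1 ÷ (15/221) = 221/15 hours.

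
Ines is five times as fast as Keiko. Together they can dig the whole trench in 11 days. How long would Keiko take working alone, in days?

66 days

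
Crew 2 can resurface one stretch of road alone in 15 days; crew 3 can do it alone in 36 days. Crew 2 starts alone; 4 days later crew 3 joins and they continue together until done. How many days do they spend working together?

In 4 days crew 2 does 4/15 of the job, leaving 11/15.
Crew 2 and crew 3 together work at 17/180 per day, so finishing takes 11/15 ÷ 17/180 = 132/17 days.

132/17 days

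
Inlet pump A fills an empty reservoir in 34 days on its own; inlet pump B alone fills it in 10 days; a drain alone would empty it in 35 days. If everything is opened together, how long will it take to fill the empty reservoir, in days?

119/12 days

Net rate = 1/34 + 1/10 − 1/35 = (35 + 119 − 34)/1190 = 120/1190 = 12/119 per day.
Filling time = 1 ÷ (12/119) = 119/12 days.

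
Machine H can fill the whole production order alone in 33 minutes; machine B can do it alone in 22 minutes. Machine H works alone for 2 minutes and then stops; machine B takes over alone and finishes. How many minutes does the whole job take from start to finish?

68/3 minutes

In 2 minutes machine H does 2/33 of the job, leaving 31/33.
Machine B works at 1/22 per minute, so finishing takes 31/33 ÷ 1/22 = 62/3 minutes.
Total time = 2 + 62/3 = 68/3 minutes.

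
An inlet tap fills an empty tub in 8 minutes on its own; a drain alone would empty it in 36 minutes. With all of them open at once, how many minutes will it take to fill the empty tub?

Net rate = 1/8 − 1/36 = (9 − 2)/72 = 7/72 per minute.
Filling time = 1 ÷ (7/72) = 72/7 minutes.

72/7 minutes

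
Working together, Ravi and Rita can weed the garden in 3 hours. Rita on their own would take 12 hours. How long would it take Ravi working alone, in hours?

4 hours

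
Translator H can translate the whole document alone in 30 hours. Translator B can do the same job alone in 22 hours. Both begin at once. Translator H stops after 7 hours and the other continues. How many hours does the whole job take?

In the first 7 hours the combined rate is 13/165, so 91/165 of the job is done, leaving 74/165.
After translator H leaves the rate is 1/22 per hour; the remaining 74/165 takes 148/15 hours.
Total = 7 + 148/15 = 253/15 hours.

253/15 hours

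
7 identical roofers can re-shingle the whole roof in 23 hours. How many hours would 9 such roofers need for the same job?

161/9 hours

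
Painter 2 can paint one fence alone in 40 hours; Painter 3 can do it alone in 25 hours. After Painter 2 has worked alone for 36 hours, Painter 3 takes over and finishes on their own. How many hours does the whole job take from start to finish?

In 36 hours Painter 2 does 36/40 = 9/10 of the job, leaving 1/10.
Painter 3 works at 1/25 per hour, so finishing takes 1/10 ÷ 1/25 = 5/2 hours.
Total time = 36 + 5/2 = 77/2 hours.

77/2 hours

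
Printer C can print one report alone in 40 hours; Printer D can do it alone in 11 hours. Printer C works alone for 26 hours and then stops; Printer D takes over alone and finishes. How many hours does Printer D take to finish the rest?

77/20 hours

In 26 hours Printer C does 26/40 = 13/20 of the job, leaving 7/20.
Printer D works at 1/11 per hour, so finishing takes 7/20 ÷ 1/11 = 77/20 hours.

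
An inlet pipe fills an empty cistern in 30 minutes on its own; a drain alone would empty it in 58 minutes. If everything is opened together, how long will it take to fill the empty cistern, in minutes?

435/7 minutes

Net rate = 1/30 − 1/58 = (29 − 15)/870 = 14/870 = 7/435 per minute.
Filling time = 1 ÷ (7/435) = 435/7 minutes.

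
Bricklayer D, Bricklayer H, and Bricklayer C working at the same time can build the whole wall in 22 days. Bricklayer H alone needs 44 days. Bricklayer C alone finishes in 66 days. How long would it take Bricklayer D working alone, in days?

Combined rate is 1/22 per day.
Known contribution: 1/44 + 1/66 = (3 + 2)/132 = 5/132 per day.
So Bricklayer D's rate is 1/22 − 5/132 = 1/132, meaning 132 days alone.

132 days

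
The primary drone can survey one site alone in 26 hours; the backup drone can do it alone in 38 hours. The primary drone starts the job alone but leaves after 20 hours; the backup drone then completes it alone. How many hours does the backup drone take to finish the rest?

In 20 hours the primary drone does 20/26 = 10/13 of the job, leaving 3/13.
The backup drone works at 1/38 per hour, so finishing takes 3/13 ÷ 1/38 = 114/13 hours.

114/13 hours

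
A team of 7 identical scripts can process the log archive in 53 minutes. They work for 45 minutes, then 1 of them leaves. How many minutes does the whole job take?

163/3 minutes

One script does 1/371 of the job per minute.
After 45 minutes with 7 scripts, 45/53 is done (8/53 left).
With 6 scripts the rate is 6/371, so the rest takes 8/53 ÷ 6/371 = 28/3 minutes.
Total = 45 + 28/3 = 163/3 minutes.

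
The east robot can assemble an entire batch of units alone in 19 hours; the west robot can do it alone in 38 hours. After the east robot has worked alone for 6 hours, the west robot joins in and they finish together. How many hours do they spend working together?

In 6 hours the east robot does 6/19 of the job, leaving 13/19.
The east robot and the west robot together work at 3/38 per hour, so finishing takes 13/19 ÷ 3/38 = 26/3 hours.

26/3 hours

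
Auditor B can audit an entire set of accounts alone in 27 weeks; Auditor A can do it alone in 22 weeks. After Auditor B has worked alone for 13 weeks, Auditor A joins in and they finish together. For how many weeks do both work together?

44/7 weeks

In 13 weeks Auditor B does 13/27 of the job, leaving 14/27.
Auditor B and Auditor A together work at 49/594 per week, so finishing takes 14/27 ÷ 49/594 = 44/7 weeks.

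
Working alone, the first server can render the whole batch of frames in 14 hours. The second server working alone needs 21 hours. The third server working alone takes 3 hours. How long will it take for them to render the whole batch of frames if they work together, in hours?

42/19 hours

Combined rate: 1/14 + 1/21 + 1/3 = (3 + 2 + 14)/42 = 19/42 per hour.
Time = 1 ÷ (19/42) = 42/19 hours.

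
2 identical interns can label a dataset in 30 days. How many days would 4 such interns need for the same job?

Total work is 2·30 = 60 intern-days.
With 4 interns: 60/4 = 15 days.

15 days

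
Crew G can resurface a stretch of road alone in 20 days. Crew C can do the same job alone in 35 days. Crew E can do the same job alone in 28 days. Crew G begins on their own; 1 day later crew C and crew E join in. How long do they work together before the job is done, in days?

133/16 days

In the first 1 day crew G alone does 1/20 of the job, leaving 19/20.
Once everyone is working, combined rate: 1/20 + 1/35 + 1/28 = (7 + 4 + 5)/140 = 16/140 = 4/35 per day.
Remaining 19/20 at 4/35 per day takes 133/16 days.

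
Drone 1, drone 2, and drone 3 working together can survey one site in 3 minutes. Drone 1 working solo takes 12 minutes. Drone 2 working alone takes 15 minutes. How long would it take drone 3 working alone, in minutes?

60/11 minutes

Combined rate is 1/3 per minute.
Known contribution: 1/12 + 1/15 = (5 + 4)/60 = 9/60 = 3/20 per minute.
So drone 3's rate is 1/3 − 3/20 = 11/60, meaning 60/11 minutes alone.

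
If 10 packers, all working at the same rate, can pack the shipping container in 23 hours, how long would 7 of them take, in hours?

230/7 hours

Total work is 10·23 = 230 packer-hours.
With 7 packers: 230/7 hours.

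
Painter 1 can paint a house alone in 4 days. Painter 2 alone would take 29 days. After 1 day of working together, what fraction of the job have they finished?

Combined rate: 1/4 + 1/29 = (29 + 4)/116 = 33/116 per day.
In 1 day they complete 1·33/116 = 33/116 of the job.

33/116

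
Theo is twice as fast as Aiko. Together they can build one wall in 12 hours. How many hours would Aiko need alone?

Let Aiko's rate be r; then Theo's rate is 2r, so together (2 + 1)r = 3r = 1/12.
Thus r = 1/36 per hour.
Aiko alone: 36 hours; Theo alone: 18 hours.

36 hours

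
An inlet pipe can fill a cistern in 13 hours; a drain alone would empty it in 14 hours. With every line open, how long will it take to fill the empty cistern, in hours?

182 hours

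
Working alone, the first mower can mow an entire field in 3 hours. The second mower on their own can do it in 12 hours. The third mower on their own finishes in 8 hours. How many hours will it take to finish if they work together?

Combined rate: 1/3 + 1/12 + 1/8 = (8 + 2 + 3)/24 = 13/24 per hour.
Time = 1 ÷ (13/24) = 24/13 hours.

24/13 hours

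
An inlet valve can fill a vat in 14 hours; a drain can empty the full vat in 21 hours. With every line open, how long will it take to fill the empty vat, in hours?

42 hours

Net rate = 1/14 − 1/21 = (3 − 2)/42 = 1/42 per hour.
Filling time = 1 ÷ (1/42) = 42 hours.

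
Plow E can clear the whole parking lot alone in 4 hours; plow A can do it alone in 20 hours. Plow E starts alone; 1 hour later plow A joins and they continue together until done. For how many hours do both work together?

5/2 hours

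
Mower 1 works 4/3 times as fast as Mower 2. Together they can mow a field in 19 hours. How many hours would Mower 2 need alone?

133/3 hours

Let Mower 2's rate be r; then Mower 1's rate is (4/3)r, so together (4/3 + 1)r = (7/3)r = 1/19.
Thus r = 3/133 per hour.
Mower 2 alone: 133/3 hours; Mower 1 alone: 133/4 hours.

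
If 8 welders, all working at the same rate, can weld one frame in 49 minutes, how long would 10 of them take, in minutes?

196/5 minutes

Total work is 8·49 = 392 welder-minutes.
With 10 welders: 392/10 = 196/5 minutes.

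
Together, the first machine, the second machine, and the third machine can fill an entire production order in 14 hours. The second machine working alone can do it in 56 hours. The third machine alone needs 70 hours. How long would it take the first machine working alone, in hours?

280/11 hours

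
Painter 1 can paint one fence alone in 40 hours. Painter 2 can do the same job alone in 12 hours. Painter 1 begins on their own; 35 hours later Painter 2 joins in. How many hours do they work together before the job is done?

In the first 35 hours Painter 1 alone does 35/40 = 7/8 of the job, leaving 1/8.
Once everyone is working, combined rate: 1/40 + 1/12 = (3 + 10)/120 = 13/120 per hour.
Remaining 1/8 at 13/120 per hour takes 15/13 hours.

15/13 hours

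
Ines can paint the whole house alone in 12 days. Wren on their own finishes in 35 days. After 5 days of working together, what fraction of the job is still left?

Combined rate: 1/12 + 1/35 = (35 + 12)/420 = 47/420 per day.
In 5 days they complete 5·47/420 = 47/84 of the job.
So 37/84 remains.

37/84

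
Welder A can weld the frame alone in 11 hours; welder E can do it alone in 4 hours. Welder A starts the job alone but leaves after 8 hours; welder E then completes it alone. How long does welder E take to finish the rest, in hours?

12/11 hours

In 8 hours welder A does 8/11 of the job, leaving 3/11.
Welder E works at 1/4 per hour, so finishing takes 3/11 ÷ 1/4 = 12/11 hours.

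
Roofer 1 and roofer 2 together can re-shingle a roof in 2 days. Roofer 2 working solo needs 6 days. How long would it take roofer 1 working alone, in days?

3 days

Combined rate is 1/2 per day.
Known contribution: 1/6 per day.
So roofer 1's rate is 1/2 − 1/6 = 1/3, meaning 3 days alone.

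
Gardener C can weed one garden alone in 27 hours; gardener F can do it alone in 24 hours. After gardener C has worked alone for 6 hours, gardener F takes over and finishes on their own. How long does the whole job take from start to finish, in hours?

74/3 hours

In 6 hours gardener C does 6/27 = 2/9 of the job, leaving 7/9.
Gardener F works at 1/24 per hour, so finishing takes 7/9 ÷ 1/24 = 56/3 hours.
Total time = 6 + 56/3 = 74/3 hours.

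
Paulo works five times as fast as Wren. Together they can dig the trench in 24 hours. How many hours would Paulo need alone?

Let Wren's rate be r; then Paulo's rate is 5r, so together (5 + 1)r = 6r = 1/24.
Thus r = 1/144 per hour.
Wren alone: 144 hours; Paulo alone: 144/5 hours.

144/5 hours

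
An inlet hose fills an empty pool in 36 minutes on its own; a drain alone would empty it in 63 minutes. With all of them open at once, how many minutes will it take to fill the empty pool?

Net rate = 1/36 − 1/63 = (7 − 4)/252 = 3/252 = 1/84 per minute.
Filling time = 1 ÷ (1/84) = 84 minutes.

84 minutes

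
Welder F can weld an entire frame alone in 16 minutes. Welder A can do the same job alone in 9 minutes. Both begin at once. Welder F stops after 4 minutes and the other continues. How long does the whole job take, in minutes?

27/4 minutes

In the first 4 minutes the combined rate is 25/144, so 25/36 of the job is done, leaving 11/36.
After welder F leaves the rate is 1/9 per minute; the remaining 11/36 takes 11/4 minutes.
Total = 4 + 11/4 = 27/4 minutes.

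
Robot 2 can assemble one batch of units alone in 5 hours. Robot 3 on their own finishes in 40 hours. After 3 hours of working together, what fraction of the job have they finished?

Combined rate: 1/5 + 1/40 = (8 + 1)/40 = 9/40 per hour.
In 3 hours they complete 3·9/40 = 27/40 of the job.

27/40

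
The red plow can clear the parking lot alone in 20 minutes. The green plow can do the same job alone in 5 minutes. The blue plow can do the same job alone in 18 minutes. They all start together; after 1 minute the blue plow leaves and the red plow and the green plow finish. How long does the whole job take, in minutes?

In the first 1 minute the combined rate is 11/36, so 11/36 of the job is done, leaving 25/36.
After the blue plow leaves the rate is 1/4 per minute; the remaining 25/36 takes 25/9 minutes.
Total = 1 + 25/9 = 34/9 minutes.

34/9 minutes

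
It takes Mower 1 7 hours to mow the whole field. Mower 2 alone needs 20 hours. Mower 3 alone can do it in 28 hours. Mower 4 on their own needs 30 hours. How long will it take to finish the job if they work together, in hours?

42/11 hours

Combined rate: 1/7 + 1/20 + 1/28 + 1/30 = (60 + 21 + 15 + 14)/420 = 110/420 = 11/42 per hour.
Time = 1 ÷ (11/42) = 42/11 hours.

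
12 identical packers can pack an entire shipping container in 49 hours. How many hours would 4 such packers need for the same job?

Total work is 12·49 = 588 packer-hours.
With 4 packers: 588/4 = 147 hours.

147 hours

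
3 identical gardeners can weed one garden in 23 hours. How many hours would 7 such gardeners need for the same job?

69/7 hours

Total work is 3·23 = 69 gardener-hours.
With 7 gardeners: 69/7 hours.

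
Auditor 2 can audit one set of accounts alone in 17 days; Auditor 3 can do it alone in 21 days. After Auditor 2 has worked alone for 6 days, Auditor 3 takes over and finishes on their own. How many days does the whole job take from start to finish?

In 6 days Auditor 2 does 6/17 of the job, leaving 11/17.
Auditor 3 works at 1/21 per day, so finishing takes 11/17 ÷ 1/21 = 231/17 days.
Total time = 6 + 231/17 = 333/17 days.

333/17 days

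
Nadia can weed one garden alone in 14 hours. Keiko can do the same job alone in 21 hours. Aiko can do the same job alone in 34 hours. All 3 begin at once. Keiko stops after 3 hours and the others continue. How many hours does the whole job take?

In the first 3 hours the combined rate is 53/357, so 53/119 of the job is done, leaving 66/119.
After Keiko leaves the rate is 12/119 per hour; the remaining 66/119 takes 11/2 hours.
Total = 3 + 11/2 = 17/2 hours.

17/2 hours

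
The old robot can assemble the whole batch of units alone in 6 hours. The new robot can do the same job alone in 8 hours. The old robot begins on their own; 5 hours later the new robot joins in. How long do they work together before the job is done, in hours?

In the first 5 hours the old robot alone does 5/6 of the job, leaving 1/6.
Once everyone is working, combined rate: 1/6 + 1/8 = (4 + 3)/24 = 7/24 per hour.
Remaining 1/6 at 7/24 per hour takes 4/7 hours.

4/7 hours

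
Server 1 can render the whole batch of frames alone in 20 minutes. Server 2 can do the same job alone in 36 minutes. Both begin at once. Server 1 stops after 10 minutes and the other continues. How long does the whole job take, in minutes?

18 minutes

In the first 10 minutes the combined rate is 7/90, so 7/9 of the job is done, leaving 2/9.
After server 1 leaves the rate is 1/36 per minute; the remaining 2/9 takes 8 minutes.
Total = 10 + 8 = 18 minutes.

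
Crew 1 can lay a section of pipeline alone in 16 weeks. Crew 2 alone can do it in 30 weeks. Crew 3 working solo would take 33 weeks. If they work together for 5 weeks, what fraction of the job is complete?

111/176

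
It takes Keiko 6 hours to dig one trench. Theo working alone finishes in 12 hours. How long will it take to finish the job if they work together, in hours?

4 hours

Combined rate: 1/6 + 1/12 = (2 + 1)/12 = 3/12 = 1/4 per hour.
Time = 1 ÷ (1/4) = 4 hours.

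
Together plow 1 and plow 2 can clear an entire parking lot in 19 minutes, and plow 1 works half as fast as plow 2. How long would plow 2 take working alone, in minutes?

57/2 minutes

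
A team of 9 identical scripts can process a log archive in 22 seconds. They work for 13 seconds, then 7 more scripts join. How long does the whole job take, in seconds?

289/16 seconds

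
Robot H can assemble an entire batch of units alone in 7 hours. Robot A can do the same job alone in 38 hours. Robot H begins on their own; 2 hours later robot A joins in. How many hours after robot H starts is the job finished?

In the first 2 hours robot H alone does 2/7 of the job, leaving 5/7.
Once everyone is working, combined rate: 1/7 + 1/38 = (38 + 7)/266 = 45/266 per hour.
Remaining 5/7 at 45/266 per hour takes 38/9 hours.
Total from the start = 2 + 38/9 = 56/9 hours.

56/9 hours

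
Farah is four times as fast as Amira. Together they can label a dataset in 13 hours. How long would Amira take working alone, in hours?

Let Amira's rate be r; then Farah's rate is 4r, so together (4 + 1)r = 5r = 1/13.
Thus r = 1/65 per hour.
Amira alone: 65 hours; Farah alone: 65/4 hours.

65 hours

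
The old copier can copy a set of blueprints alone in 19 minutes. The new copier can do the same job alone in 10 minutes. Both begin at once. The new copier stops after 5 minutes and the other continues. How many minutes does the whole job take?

19/2 minutes

In the first 5 minutes the combined rate is 29/190, so 29/38 of the job is done, leaving 9/38.
After the new copier leaves the rate is 1/19 per minute; the remaining 9/38 takes 9/2 minutes.
Total = 5 + 9/2 = 19/2 minutes.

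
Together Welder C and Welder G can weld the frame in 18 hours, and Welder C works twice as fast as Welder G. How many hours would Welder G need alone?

54 hours

Let Welder G's rate be r; then Welder C's rate is 2r, so together (2 + 1)r = 3r = 1/18.
Thus r = 1/54 per hour.
Welder G alone: 54 hours; Welder C alone: 27 hours.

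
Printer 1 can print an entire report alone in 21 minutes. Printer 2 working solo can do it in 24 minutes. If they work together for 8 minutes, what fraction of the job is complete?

5/7

Combined rate: 1/21 + 1/24 = (8 + 7)/168 = 15/168 = 5/56 per minute.
In 8 minutes they complete 8·5/56 = 5/7 of the job.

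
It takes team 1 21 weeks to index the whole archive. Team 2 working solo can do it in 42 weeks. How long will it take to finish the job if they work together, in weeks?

14 weeks

With two workers the combined time is the product over the sum: 21·42/(21+42) = 882/63 = 14 weeks.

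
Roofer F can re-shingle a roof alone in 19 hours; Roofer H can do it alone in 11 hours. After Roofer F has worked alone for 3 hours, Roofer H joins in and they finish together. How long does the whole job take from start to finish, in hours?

In 3 hours Roofer F does 3/19 of the job, leaving 16/19.
Roofer F and Roofer H together work at 30/209 per hour, so finishing takes 16/19 ÷ 30/209 = 88/15 hours.
Total time = 3 + 88/15 = 133/15 hours.

133/15 hours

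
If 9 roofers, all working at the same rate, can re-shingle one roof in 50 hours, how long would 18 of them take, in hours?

Total work is 9·50 = 450 roofer-hours.
With 18 roofers: 450/18 = 25 hours.

25 hours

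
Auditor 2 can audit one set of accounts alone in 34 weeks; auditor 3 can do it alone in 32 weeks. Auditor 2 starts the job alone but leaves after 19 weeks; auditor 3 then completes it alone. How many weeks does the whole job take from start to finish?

563/17 weeks

In 19 weeks auditor 2 does 19/34 of the job, leaving 15/34.
Auditor 3 works at 1/32 per week, so finishing takes 15/34 ÷ 1/32 = 240/17 weeks.
Total time = 19 + 240/17 = 563/17 weeks.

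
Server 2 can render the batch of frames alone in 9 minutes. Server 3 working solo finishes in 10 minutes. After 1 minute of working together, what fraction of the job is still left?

Combined rate: 1/9 + 1/10 = (10 + 9)/90 = 19/90 per minute.
In 1 minute they complete 1·19/90 = 19/90 of the job.
So 71/90 remains.

71/90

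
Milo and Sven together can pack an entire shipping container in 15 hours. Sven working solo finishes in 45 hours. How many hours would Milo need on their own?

Combined rate is 1/15 per hour.
Known contribution: 1/45 per hour.
So Milo's rate is 1/15 − 1/45 = 2/45, meaning 45/2 hours alone.

45/2 hours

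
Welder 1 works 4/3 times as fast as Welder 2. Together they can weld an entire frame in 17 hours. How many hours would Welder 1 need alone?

Let Welder 2's rate be r; then Welder 1's rate is (4/3)r, so together (4/3 + 1)r = (7/3)r = 1/17.
Thus r = 3/119 per hour.
Welder 2 alone: 119/3 hours; Welder 1 alone: 119/4 hours.

119/4 hours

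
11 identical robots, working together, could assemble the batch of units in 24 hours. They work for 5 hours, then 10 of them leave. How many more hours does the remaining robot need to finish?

One robot does 1/264 of the job per hour.
After 5 hours with 11 robots, 5/24 is done (19/24 left).
With 1 robot the rate is 1/264, so the rest takes 19/24 ÷ 1/264 = 209 hours.

209 hours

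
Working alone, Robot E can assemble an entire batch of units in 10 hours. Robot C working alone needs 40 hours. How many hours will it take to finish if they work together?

8 hours

Combined rate: 1/10 + 1/40 = (4 + 1)/40 = 5/40 = 1/8 per hour.
Time = 1 ÷ (1/8) = 8 hours.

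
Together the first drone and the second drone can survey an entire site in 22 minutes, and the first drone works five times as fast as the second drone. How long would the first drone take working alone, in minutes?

132/5 minutes

Let the second drone's rate be r; then the first drone's rate is 5r, so together (5 + 1)r = 6r = 1/22.
Thus r = 1/132 per minute.
The second drone alone: 132 minutes; the first drone alone: 132/5 minutes.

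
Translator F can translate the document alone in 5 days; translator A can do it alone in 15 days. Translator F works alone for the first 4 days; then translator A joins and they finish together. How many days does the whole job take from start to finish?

19/4 days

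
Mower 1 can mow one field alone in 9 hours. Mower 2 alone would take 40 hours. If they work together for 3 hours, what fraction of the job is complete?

49/120

Combined rate: 1/9 + 1/40 = (40 + 9)/360 = 49/360 per hour.
In 3 hours they complete 3·49/360 = 49/120 of the job.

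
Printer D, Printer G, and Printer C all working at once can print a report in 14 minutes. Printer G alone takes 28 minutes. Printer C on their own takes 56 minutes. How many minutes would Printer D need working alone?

56 minutes

Combined rate is 1/14 per minute.
Known contribution: 1/28 + 1/56 = (2 + 1)/56 = 3/56 per minute.
So Printer D's rate is 1/14 − 3/56 = 1/56, meaning 56 minutes alone.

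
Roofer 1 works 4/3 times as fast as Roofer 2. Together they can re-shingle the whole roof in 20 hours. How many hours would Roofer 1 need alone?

Let Roofer 2's rate be r; then Roofer 1's rate is (4/3)r, so together (4/3 + 1)r = (7/3)r = 1/20.
Thus r = 3/140 per hour.
Roofer 2 alone: 140/3 hours; Roofer 1 alone: 35 hours.

35 hours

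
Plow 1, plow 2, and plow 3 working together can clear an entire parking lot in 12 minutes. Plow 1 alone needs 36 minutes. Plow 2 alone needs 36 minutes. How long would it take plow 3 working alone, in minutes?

36 minutes

Combined rate is 1/12 per minute.
Known contribution: 1/36 + 1/36 = (1 + 1)/36 = 2/36 = 1/18 per minute.
So plow 3's rate is 1/12 − 1/18 = 1/36, meaning 36 minutes alone.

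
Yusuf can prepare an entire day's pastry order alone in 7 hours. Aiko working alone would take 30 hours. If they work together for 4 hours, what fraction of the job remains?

31/105

Combined rate: 1/7 + 1/30 = (30 + 7)/210 = 37/210 per hour.
In 4 hours they complete 4·37/210 = 74/105 of the job.
So 31/105 remains.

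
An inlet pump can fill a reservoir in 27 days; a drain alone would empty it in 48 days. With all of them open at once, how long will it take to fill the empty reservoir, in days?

432/7 days

Net rate = 1/27 − 1/48 = (16 − 9)/432 = 7/432 per day.
Filling time = 1 ÷ (7/432) = 432/7 days.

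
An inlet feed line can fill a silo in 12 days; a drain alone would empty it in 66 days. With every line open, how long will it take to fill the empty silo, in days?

44/3 days

Net rate = 1/12 − 1/66 = (11 − 2)/132 = 9/132 = 3/44 per day.
Filling time = 1 ÷ (3/44) = 44/3 days.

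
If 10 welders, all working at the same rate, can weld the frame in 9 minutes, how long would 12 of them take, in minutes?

Total work is 10·9 = 90 welder-minutes.
With 12 welders: 90/12 = 15/2 minutes.

15/2 minutes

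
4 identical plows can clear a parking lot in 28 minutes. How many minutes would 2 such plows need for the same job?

Total work is 4·28 = 112 plow-minutes.
With 2 plows: 112/2 = 56 minutes.

56 minutes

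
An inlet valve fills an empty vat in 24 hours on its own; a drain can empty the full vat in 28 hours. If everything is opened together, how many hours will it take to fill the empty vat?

Net rate = 1/24 − 1/28 = (7 − 6)/168 = 1/168 per hour.
Filling time = 1 ÷ (1/168) = 168 hours.

168 hours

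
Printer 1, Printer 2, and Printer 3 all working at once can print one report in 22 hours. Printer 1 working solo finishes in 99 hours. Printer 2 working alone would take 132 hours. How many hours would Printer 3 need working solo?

Combined rate is 1/22 per hour.
Known contribution: 1/99 + 1/132 = (4 + 3)/396 = 7/396 per hour.
So Printer 3's rate is 1/22 − 7/396 = 1/36, meaning 36 hours alone.

36 hours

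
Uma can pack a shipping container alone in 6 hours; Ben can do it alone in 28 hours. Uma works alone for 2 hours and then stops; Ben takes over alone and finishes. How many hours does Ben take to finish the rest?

56/3 hours

In 2 hours Uma does 2/6 = 1/3 of the job, leaving 2/3.
Ben works at 1/28 per hour, so finishing takes 2/3 ÷ 1/28 = 56/3 hours.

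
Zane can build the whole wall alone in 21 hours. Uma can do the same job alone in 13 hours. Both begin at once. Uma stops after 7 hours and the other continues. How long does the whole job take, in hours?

126/13 hours

In the first 7 hours the combined rate is 34/273, so 34/39 of the job is done, leaving 5/39.
After Uma leaves the rate is 1/21 per hour; the remaining 5/39 takes 35/13 hours.
Total = 7 + 35/13 = 126/13 hours.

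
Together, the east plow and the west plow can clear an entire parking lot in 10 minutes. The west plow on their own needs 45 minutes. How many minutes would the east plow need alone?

90/7 minutes

Combined rate is 1/10 per minute.
Known contribution: 1/45 per minute.
So the east plow's rate is 1/10 − 1/45 = 7/90, meaning 90/7 minutes alone.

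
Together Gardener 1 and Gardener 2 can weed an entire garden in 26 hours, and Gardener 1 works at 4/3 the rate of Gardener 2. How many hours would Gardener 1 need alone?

Let Gardener 2's rate be r; then Gardener 1's rate is (4/3)r, so together (4/3 + 1)r = (7/3)r = 1/26.
Thus r = 3/182 per hour.
Gardener 2 alone: 182/3 hours; Gardener 1 alone: 91/2 hours.

91/2 hours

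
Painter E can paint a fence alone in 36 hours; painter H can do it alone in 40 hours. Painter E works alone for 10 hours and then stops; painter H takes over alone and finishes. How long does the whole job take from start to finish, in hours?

In 10 hours painter E does 10/36 = 5/18 of the job, leaving 13/18.
Painter H works at 1/40 per hour, so finishing takes 13/18 ÷ 1/40 = 260/9 hours.
Total time = 10 + 260/9 = 350/9 hours.

350/9 hours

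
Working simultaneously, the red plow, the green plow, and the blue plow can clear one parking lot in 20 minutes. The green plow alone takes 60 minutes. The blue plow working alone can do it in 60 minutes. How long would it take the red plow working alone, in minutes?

60 minutes

Combined rate is 1/20 per minute.
Known contribution: 1/60 + 1/60 = (1 + 1)/60 = 2/60 = 1/30 per minute.
So the red plow's rate is 1/20 − 1/30 = 1/60, meaning 60 minutes alone.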